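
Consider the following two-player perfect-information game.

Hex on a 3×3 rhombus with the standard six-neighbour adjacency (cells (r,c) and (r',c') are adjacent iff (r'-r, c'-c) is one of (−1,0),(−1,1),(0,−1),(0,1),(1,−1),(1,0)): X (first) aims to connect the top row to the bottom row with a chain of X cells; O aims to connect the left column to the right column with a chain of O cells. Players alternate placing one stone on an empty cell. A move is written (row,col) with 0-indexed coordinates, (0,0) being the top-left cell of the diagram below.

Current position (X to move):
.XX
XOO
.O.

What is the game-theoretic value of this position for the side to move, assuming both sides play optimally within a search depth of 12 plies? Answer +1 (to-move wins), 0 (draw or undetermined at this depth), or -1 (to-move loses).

ply 1, X at .XX/XOO/.O. | (0,0)=-1→XXX/XOO/.O.; (2,0)=+1→.XX/XOO/XO.*; (2,2)=-1→.XX/XOO/.OX
ply 2: .XX/XOO/XO. is terminal -1 (O); from .XX/XOO/.O. depth 12

value(.XX/XOO/.O., X) = +1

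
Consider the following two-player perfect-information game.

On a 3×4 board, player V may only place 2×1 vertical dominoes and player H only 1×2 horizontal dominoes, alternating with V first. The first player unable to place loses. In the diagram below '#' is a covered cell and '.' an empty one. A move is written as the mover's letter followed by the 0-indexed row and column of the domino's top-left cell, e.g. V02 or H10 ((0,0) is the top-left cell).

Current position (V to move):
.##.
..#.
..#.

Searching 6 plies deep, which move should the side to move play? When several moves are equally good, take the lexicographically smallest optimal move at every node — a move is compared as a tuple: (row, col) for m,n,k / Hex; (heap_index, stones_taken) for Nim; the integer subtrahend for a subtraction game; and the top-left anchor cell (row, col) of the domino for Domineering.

p1 V@[.##./..#./..#.]: V00[###./#.#./..#.]+1* V03[.###/..##/..#.]-1 V10[.##./#.#./#.#.]+1 V11[.##./.##./.##.]+1 V13[.##./..##/..##]-1
p2 H@[###./#.#./..#.]: H20[###./#.#./###.]-1*
p3 V@[###./#.#./###.]: V03[####/#.##/###.]+1* V13[###./#.##/####]+1
p4 H@[####/#.##/###.] terminal -1; root [.##./..#./..#.] d6

V's best at [.##./..#./..#.]: V00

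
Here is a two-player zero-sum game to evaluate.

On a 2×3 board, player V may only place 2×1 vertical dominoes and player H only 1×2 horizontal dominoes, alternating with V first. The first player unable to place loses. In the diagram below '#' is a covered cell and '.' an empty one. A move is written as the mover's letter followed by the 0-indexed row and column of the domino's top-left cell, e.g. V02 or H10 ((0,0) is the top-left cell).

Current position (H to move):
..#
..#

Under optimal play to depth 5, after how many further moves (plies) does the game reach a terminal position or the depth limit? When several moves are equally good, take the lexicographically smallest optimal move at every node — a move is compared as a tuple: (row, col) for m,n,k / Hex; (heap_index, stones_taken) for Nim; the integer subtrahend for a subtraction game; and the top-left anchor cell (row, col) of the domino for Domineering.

PV length from [..#/..#]: 1 ply

p1 H@[..#/..#]: H00[###/..#]+1* H10[..#/###]+1
p2 V@[###/..#] terminal -1; root [..#/..#] d5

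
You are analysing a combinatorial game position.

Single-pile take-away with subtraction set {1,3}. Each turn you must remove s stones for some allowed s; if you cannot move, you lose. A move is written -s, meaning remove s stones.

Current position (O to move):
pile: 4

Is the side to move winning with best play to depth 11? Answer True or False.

O winning at [4]: False

ply 1, O at 4 | -1=-1→3*; -3=-1→1
ply 2, X at 3 | -1=+1→2*; -3=+1→0
ply 3, O at 2 | -1=-1→1*
ply 4, X at 1 | -1=+1→0*
ply 5: 0 is terminal -1 (O); from 4 depth 11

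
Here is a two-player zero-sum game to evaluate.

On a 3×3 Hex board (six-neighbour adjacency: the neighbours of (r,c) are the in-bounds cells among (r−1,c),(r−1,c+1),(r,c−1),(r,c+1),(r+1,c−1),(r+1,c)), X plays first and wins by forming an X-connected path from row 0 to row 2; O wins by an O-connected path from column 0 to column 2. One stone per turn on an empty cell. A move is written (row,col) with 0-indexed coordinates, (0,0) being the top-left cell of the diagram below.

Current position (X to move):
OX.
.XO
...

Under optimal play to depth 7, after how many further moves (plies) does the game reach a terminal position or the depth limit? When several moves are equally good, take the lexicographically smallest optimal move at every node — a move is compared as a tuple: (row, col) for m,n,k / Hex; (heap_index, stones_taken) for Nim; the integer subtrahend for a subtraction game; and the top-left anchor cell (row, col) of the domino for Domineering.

ply 1, X at OX./.XO/... | (0,2)=+1→OXX/.XO/...*; (1,0)=+1→OX./XXO/...; (2,0)=+1→OX./.XO/X..; (2,1)=+1→OX./.XO/.X.; (2,2)=+1→OX./.XO/..X
ply 2, O at OXX/.XO/... | (1,0)=-1→OXX/OXO/...*; (2,0)=-1→OXX/.XO/O..; (2,1)=-1→OXX/.XO/.O.; (2,2)=-1→OXX/.XO/..O
ply 3, X at OXX/OXO/... | (2,0)=+1→OXX/OXO/X..*; (2,1)=+1→OXX/OXO/.X.; (2,2)=+1→OXX/OXO/..X
ply 4: OXX/OXO/X.. is terminal -1 (O); from OX./.XO/... depth 7

PV length from [OX./.XO/...]: 3 plies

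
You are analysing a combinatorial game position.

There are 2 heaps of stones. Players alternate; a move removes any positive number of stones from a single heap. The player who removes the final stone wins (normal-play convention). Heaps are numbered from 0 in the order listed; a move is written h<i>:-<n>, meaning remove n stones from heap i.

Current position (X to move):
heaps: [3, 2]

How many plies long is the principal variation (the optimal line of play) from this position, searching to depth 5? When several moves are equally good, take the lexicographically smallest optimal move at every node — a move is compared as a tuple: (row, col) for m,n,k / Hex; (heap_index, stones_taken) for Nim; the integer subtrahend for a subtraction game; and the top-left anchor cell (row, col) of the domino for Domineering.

[(3,2)] X move#1: h0:-1:+1/(2,2)*, h0:-2:-1/(1,2), h0:-3:-1/(0,2), h1:-1:-1/(3,1), h1:-2:-1/(3,0)
[(2,2)] O move#2: h0:-1:-1/(1,2)*, h0:-2:-1/(0,2), h1:-1:-1/(2,1), h1:-2:-1/(2,0)
[(1,2)] X move#3: h0:-1:-1/(0,2), h1:-1:+1/(1,1)*, h1:-2:-1/(1,0)
[(1,1)] O move#4: h0:-1:-1/(0,1)*, h1:-1:-1/(1,0)
[(0,1)] X move#5: h1:-1:+1/(0,0)*
[(0,0)] end (terminal -1, O#6); searched (3,2) to 5

PV length from [(3,2)]: 5 plies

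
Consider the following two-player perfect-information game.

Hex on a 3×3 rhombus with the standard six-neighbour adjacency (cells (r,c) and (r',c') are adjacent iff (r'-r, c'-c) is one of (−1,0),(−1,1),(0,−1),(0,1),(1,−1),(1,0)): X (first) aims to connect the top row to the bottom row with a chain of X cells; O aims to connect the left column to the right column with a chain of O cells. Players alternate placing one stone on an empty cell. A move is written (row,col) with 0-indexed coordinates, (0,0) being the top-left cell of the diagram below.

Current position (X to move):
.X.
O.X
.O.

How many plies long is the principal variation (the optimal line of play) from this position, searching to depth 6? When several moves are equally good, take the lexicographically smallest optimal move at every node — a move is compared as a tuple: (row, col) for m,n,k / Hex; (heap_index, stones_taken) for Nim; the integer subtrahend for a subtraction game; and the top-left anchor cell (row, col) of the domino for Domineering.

p1 X@[.X./O.X/.O.]: (0,0)[XX./O.X/.O.]-1 (0,2)[.XX/O.X/.O.]-1 (1,1)[.X./OXX/.O.]+1* (2,0)[.X./O.X/XO.]-1 (2,2)[.X./O.X/.OX]+1
p2 O@[.X./OXX/.O.]: (0,0)[OX./OXX/.O.]-1* (0,2)[.XO/OXX/.O.]-1 (2,0)[.X./OXX/OO.]-1 (2,2)[.X./OXX/.OO]-1
p3 X@[OX./OXX/.O.]: (0,2)[OXX/OXX/.O.]+1* (2,0)[OX./OXX/XO.]+1 (2,2)[OX./OXX/.OX]+1
p4 O@[OXX/OXX/.O.]: (2,0)[OXX/OXX/OO.]-1* (2,2)[OXX/OXX/.OO]-1
p5 X@[OXX/OXX/OO.]: (2,2)[OXX/OXX/OOX]+1*
p6 O@[OXX/OXX/OOX] terminal -1; root [.X./O.X/.O.] d6

PV length from [.X./O.X/.O.]: 5 plies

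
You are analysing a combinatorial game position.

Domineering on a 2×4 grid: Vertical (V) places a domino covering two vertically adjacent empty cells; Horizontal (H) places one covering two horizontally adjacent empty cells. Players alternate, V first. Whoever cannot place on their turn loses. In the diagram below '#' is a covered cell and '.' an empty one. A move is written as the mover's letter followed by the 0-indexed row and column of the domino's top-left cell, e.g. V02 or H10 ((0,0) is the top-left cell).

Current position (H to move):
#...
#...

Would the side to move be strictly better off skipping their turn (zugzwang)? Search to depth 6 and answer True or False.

zugzwang(#.../#..., H) = False

p1 H@[#.../#...]: H01[###./#...]+1* H02[#.##/#...]+1 H11[#.../###.]+1 H12[#.../#.##]+1
p2 V@[###./#...]: V03[####/#..#]-1*
p3 H@[####/#..#]: H11[####/####]+1*
p4 V@[####/####] terminal -1; root [#.../#...] d6
if H skipped the turn, V would face:
~ p1 V@[#.../#...]: V01[##../##..]-1 V02[#.#./#.#.]+1* V03[#..#/#..#]-1
~ p2 H@[#.#./#.#.] terminal -1; root [#.../#...] d6
compare (H): move=+1 vs pass=-1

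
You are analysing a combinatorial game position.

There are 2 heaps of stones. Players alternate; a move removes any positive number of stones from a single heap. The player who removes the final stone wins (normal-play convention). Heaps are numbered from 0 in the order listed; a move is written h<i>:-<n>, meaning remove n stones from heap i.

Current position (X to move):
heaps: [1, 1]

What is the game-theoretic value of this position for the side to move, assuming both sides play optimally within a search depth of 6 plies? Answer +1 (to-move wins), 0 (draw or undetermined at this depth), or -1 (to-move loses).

value((1,1), X) = -1

p1 X@[(1,1)]: h0:-1[(0,1)]-1* h1:-1[(1,0)]-1
p2 O@[(0,1)]: h1:-1[(0,0)]+1*
p3 X@[(0,0)] terminal -1; root [(1,1)] d6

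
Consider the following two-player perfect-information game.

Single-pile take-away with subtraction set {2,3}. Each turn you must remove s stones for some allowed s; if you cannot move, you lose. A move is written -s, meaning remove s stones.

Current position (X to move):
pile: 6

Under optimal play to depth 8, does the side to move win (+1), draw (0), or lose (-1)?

[6] X move#1: -2:-1/4*, -3:-1/3
[4] O move#2: -2:-1/2, -3:+1/1*
[1] end (terminal -1, X#3); searched 6 to 8

value(6, X) = -1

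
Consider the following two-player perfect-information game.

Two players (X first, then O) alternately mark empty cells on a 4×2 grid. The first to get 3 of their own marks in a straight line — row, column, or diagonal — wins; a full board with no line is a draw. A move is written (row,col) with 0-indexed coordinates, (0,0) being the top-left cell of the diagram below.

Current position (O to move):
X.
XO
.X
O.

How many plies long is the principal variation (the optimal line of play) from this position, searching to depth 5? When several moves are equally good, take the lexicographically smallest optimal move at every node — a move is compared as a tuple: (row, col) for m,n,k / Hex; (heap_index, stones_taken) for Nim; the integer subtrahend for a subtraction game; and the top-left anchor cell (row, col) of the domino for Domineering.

PV length from [X./XO/.X/O.]: 3 plies

[X./XO/.X/O.] O move#1: (0,1):-1/XO/XO/.X/O., (2,0):+0/X./XO/OX/O.*, (3,1):-1/X./XO/.X/OO
[X./XO/OX/O.] X move#2: (0,1):+0/XX/XO/OX/O.*, (3,1):+0/X./XO/OX/OX
[XX/XO/OX/O.] O move#3: (3,1):+0/XX/XO/OX/OO*
[XX/XO/OX/OO] end (terminal +0, X#4); searched X./XO/.X/O. to 5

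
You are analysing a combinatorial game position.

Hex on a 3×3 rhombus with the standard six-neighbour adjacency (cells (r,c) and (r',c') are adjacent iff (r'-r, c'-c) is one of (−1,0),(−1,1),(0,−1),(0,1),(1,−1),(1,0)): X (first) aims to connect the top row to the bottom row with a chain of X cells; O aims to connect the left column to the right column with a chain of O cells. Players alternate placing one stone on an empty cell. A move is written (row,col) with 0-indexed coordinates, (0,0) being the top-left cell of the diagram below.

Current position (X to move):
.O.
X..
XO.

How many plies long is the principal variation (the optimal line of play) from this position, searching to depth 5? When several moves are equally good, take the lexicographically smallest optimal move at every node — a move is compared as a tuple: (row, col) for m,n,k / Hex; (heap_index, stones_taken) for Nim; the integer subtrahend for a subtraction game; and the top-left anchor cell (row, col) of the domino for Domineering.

ply 1, X at .O./X../XO. | (0,0)=+1→XO./X../XO.*; (0,2)=+1→.OX/X../XO.; (1,1)=+1→.O./XX./XO.; (1,2)=+1→.O./X.X/XO.; (2,2)=+1→.O./X../XOX
ply 2: XO./X../XO. is terminal -1 (O); from .O./X../XO. depth 5

PV length from [.O./X../XO.]: 1 ply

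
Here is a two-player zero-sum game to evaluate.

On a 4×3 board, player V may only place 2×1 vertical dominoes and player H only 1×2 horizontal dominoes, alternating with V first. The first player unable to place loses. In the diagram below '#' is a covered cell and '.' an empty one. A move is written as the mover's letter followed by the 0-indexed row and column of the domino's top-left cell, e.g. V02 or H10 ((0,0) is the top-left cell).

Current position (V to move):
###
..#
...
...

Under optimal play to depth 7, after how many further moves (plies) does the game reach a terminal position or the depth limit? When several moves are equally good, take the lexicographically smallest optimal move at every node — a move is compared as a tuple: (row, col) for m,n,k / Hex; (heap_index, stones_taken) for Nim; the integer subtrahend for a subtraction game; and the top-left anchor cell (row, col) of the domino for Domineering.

p1 V@[###/..#/.../...]: V10[###/#.#/#../...]-1 V11[###/.##/.#./...]+1* V20[###/..#/#../#..]-1 V21[###/..#/.#./.#.]+1 V22[###/..#/..#/..#]-1
p2 H@[###/.##/.#./...]: H30[###/.##/.#./##.]-1* H31[###/.##/.#./.##]-1
p3 V@[###/.##/.#./##.]: V10[###/###/##./##.]+1* V22[###/.##/.##/###]+1
p4 H@[###/###/##./##.] terminal -1; root [###/..#/.../...] d7

PV length from [###/..#/.../...]: 3 plies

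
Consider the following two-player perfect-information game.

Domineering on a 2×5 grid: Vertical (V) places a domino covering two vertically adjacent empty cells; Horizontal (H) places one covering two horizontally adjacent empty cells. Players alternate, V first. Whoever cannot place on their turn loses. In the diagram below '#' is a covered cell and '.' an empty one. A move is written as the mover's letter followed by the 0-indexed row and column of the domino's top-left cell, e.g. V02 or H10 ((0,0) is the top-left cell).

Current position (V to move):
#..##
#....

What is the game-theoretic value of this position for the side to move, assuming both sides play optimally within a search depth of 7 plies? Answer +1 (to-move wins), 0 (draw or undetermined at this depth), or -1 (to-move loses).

value(#..##/#...., V) = +1

p1 V@[#..##/#....]: V01[##.##/##...]-1 V02[#.###/#.#..]+1*
p2 H@[#.###/#.#..]: H13[#.###/#.###]-1*
p3 V@[#.###/#.###]: V01[#####/#####]+1*
p4 H@[#####/#####] terminal -1; root [#..##/#....] d7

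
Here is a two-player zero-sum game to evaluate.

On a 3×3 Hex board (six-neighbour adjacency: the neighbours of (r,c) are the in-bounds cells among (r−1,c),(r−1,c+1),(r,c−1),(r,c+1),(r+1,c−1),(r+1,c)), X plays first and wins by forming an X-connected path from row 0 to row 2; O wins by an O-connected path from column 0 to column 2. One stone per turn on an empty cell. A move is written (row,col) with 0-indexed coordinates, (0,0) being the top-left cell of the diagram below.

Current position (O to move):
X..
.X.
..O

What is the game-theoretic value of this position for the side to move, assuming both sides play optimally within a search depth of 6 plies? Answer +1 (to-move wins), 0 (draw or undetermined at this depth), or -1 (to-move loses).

value(X../.X./..O, O) = -1

p1 O@[X../.X./..O]: (0,1)[XO./.X./..O]-1* (0,2)[X.O/.X./..O]-1 (1,0)[X../OX./..O]-1 (1,2)[X../.XO/..O]-1 (2,0)[X../.X./O.O]-1 (2,1)[X../.X./.OO]-1
p2 X@[XO./.X./..O]: (0,2)[XOX/.X./..O]+1* (1,0)[XO./XX./..O]+1 (1,2)[XO./.XX/..O]+1 (2,0)[XO./.X./X.O]+1 (2,1)[XO./.X./.XO]+1
p3 O@[XOX/.X./..O]: (1,0)[XOX/OX./..O]-1* (1,2)[XOX/.XO/..O]-1 (2,0)[XOX/.X./O.O]-1 (2,1)[XOX/.X./.OO]-1
p4 X@[XOX/OX./..O]: (1,2)[XOX/OXX/..O]+1* (2,0)[XOX/OX./X.O]+1 (2,1)[XOX/OX./.XO]+1
p5 O@[XOX/OXX/..O]: (2,0)[XOX/OXX/O.O]-1* (2,1)[XOX/OXX/.OO]-1
p6 X@[XOX/OXX/O.O]: (2,1)[XOX/OXX/OXO]+1*
p7 O@[XOX/OXX/OXO] terminal -1; root [X../.X./..O] d6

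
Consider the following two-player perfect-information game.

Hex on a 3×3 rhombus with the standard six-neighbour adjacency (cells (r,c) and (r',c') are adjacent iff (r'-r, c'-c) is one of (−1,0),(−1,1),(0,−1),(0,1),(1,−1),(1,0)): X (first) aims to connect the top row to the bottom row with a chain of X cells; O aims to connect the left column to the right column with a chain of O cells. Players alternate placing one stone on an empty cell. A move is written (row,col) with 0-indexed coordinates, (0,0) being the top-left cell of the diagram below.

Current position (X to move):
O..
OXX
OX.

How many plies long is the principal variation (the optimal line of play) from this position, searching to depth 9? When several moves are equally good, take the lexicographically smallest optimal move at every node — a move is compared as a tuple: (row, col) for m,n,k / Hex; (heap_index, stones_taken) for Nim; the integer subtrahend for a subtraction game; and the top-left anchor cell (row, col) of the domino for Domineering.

PV length from [O../OXX/OX.]: 1 ply

[O../OXX/OX.] X move#1: (0,1):+1/OX./OXX/OX.*, (0,2):+1/O.X/OXX/OX., (2,2):+1/O../OXX/OXX
[OX./OXX/OX.] end (terminal -1, O#2); searched O../OXX/OX. to 9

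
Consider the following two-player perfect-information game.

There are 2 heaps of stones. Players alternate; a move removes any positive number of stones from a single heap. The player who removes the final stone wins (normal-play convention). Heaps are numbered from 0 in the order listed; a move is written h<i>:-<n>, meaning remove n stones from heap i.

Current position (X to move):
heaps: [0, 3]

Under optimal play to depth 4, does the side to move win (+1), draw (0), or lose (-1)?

value((0,3), X) = +1

p1 X@[(0,3)]: h1:-1[(0,2)]-1 h1:-2[(0,1)]-1 h1:-3[(0,0)]+1*
p2 O@[(0,0)] terminal -1; root [(0,3)] d4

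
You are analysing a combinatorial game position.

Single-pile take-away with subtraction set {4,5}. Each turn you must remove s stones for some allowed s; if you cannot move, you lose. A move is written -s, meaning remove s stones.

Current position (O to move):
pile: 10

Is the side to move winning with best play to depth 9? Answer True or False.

O winning at [10]: False

p1 O@[10]: -4[6]-1* -5[5]-1
p2 X@[6]: -4[2]+1* -5[1]+1
p3 O@[2] terminal -1; root [10] d9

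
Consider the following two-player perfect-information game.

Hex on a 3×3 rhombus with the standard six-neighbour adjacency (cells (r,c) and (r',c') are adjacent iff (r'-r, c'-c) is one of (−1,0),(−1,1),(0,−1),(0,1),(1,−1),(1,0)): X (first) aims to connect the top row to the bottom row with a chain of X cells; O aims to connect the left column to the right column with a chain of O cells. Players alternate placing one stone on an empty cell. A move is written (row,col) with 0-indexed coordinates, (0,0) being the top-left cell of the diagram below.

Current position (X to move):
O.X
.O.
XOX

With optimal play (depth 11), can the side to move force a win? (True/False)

X winning at [O.X/.O./XOX]: True

p1 X@[O.X/.O./XOX]: (0,1)[OXX/.O./XOX]+1* (1,0)[O.X/XO./XOX]+1 (1,2)[O.X/.OX/XOX]+1
p2 O@[OXX/.O./XOX]: (1,0)[OXX/OO./XOX]-1* (1,2)[OXX/.OO/XOX]-1
p3 X@[OXX/OO./XOX]: (1,2)[OXX/OOX/XOX]+1*
p4 O@[OXX/OOX/XOX] terminal -1; root [O.X/.O./XOX] d11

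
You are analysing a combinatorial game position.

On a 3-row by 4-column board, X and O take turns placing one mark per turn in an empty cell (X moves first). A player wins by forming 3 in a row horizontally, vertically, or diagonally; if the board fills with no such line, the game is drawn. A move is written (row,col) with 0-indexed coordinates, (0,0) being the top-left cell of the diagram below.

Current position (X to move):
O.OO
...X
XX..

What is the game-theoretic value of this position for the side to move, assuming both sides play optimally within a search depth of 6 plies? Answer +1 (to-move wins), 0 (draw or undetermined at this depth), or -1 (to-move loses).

[O.OO/...X/XX..] X move#1: (0,1):+1/OXOO/...X/XX..*, (1,0):-1/O.OO/X..X/XX.., (1,1):-1/O.OO/.X.X/XX.., (1,2):-1/O.OO/..XX/XX.., (2,2):+1/O.OO/...X/XXX., (2,3):-1/O.OO/...X/XX.X
[OXOO/...X/XX..] O move#2: (1,0):-1/OXOO/O..X/XX..*, (1,1):-1/OXOO/.O.X/XX.., (1,2):-1/OXOO/..OX/XX.., (2,2):-1/OXOO/...X/XXO., (2,3):-1/OXOO/...X/XX.O
[OXOO/O..X/XX..] X move#3: (1,1):+1/OXOO/OX.X/XX..*, (1,2):+1/OXOO/O.XX/XX.., (2,2):+1/OXOO/O..X/XXX., (2,3):+1/OXOO/O..X/XX.X
[OXOO/OX.X/XX..] end (terminal -1, O#4); searched O.OO/...X/XX.. to 6

value(O.OO/...X/XX.., X) = +1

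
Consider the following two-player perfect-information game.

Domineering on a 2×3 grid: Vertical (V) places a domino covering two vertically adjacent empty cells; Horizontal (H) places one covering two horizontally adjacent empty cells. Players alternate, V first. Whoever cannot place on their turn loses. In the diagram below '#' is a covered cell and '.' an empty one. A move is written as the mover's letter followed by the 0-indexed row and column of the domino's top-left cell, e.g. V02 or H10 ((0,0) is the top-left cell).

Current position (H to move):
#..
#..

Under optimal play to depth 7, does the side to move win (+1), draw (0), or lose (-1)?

value(#../#.., H) = +1

p1 H@[#../#..]: H01[###/#..]+1* H11[#../###]+1
p2 V@[###/#..] terminal -1; root [#../#..] d7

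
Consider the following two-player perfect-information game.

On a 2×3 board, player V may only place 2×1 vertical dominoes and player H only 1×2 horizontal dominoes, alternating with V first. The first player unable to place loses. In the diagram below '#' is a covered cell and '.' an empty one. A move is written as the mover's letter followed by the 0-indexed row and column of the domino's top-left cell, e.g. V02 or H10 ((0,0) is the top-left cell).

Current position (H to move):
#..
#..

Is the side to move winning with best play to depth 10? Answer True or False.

p1 H@[#../#..]: H01[###/#..]+1* H11[#../###]+1
p2 V@[###/#..] terminal -1; root [#../#..] d10

H winning at [#../#..]: True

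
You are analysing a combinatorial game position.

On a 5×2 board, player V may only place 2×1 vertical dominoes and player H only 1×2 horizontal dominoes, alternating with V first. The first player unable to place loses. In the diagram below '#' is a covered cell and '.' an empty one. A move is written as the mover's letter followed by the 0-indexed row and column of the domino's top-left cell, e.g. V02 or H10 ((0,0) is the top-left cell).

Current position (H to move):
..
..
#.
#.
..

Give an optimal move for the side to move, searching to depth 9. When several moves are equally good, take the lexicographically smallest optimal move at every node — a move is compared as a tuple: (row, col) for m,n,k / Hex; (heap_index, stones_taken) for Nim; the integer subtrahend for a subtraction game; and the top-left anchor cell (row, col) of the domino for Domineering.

ply 1, H at ../../#./#./.. | H00=+1→##/../#./#./..*; H10=+1→../##/#./#./..; H40=-1→../../#./#./##
ply 2, V at ##/../#./#./.. | V11=-1→##/.#/##/#./..*; V21=-1→##/../##/##/..; V31=-1→##/../#./##/.#
ply 3, H at ##/.#/##/#./.. | H40=+1→##/.#/##/#./##*
ply 4: ##/.#/##/#./## is terminal -1 (V); from ../../#./#./.. depth 9

H's best at [../../#./#./..]: H00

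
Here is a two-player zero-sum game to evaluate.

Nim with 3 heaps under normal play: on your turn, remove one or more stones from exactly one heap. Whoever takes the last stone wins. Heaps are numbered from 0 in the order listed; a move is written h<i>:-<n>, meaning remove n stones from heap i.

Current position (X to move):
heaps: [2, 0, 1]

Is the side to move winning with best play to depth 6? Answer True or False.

X winning at [(2,0,1)]: True

[(2,0,1)] X move#1: h0:-1:+1/(1,0,1)*, h0:-2:-1/(0,0,1), h2:-1:-1/(2,0,0)
[(1,0,1)] O move#2: h0:-1:-1/(0,0,1)*, h2:-1:-1/(1,0,0)
[(0,0,1)] X move#3: h2:-1:+1/(0,0,0)*
[(0,0,0)] end (terminal -1, O#4); searched (2,0,1) to 6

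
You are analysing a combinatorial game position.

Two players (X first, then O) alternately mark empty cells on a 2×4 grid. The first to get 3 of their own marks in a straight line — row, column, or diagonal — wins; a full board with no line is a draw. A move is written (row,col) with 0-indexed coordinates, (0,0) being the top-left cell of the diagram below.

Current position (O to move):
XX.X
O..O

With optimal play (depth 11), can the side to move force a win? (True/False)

O winning at [XX.X/O..O]: False

[XX.X/O..O] O move#1: (0,2):+0/XXOX/O..O*, (1,1):-1/XX.X/OO.O, (1,2):-1/XX.X/O.OO
[XXOX/O..O] X move#2: (1,1):+0/XXOX/OX.O*, (1,2):+0/XXOX/O.XO
[XXOX/OX.O] O move#3: (1,2):+0/XXOX/OXOO*
[XXOX/OXOO] end (terminal +0, X#4); searched XX.X/O..O to 11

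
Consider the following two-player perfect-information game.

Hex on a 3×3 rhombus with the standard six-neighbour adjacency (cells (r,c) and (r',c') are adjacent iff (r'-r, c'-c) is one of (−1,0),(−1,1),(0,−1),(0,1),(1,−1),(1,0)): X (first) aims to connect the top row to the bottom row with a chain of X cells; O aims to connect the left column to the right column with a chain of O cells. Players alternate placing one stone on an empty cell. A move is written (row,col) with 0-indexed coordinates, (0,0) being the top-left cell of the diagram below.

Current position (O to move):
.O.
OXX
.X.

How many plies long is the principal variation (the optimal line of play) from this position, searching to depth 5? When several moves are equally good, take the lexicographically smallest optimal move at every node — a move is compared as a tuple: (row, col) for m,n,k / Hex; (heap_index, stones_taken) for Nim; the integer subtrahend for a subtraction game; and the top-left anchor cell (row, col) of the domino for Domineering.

PV length from [.O./OXX/.X.]: 1 ply

ply 1, O at .O./OXX/.X. | (0,0)=-1→OO./OXX/.X.; (0,2)=+1→.OO/OXX/.X.*; (2,0)=-1→.O./OXX/OX.; (2,2)=-1→.O./OXX/.XO
ply 2: .OO/OXX/.X. is terminal -1 (X); from .O./OXX/.X. depth 5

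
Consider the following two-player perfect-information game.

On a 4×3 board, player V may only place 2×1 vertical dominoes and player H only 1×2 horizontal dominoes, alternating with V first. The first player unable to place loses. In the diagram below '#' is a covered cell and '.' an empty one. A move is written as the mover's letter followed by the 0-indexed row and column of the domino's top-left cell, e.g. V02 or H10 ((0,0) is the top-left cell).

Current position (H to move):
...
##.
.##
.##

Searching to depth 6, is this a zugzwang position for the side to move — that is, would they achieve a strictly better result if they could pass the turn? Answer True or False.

ply 1, H at .../##./.##/.## | H00=-1→##./##./.##/.##*; H01=-1→.##/##./.##/.##
ply 2, V at ##./##./.##/.## | V02=+1→###/###/.##/.##*; V20=+1→##./##./###/###
ply 3: ###/###/.##/.## is terminal -1 (H); from .../##./.##/.## depth 6
pass branch (V moves first from the same position):
  | ply 1, V at .../##./.##/.## | V02=+1→..#/###/.##/.##*; V20=-1→.../##./###/###
  | ply 2, H at ..#/###/.##/.## | H00=-1→###/###/.##/.##*
  | ply 3, V at ###/###/.##/.## | V20=+1→###/###/###/###*
  | ply 4: ###/###/###/### is terminal -1 (H); from .../##./.##/.## depth 6
H moving scores -1; H passing scores -1

zugzwang(.../##./.##/.##, H) = False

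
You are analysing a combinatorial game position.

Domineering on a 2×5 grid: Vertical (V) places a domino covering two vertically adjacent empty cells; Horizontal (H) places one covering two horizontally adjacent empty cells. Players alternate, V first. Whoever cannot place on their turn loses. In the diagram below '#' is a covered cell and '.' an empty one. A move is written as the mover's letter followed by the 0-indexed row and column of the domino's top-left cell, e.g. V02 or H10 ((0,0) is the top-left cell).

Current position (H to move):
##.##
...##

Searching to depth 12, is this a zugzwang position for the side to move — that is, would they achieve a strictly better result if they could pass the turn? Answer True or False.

[##.##/...##] H move#1: H10:-1/##.##/##.##, H11:+1/##.##/.####*
[##.##/.####] end (terminal -1, V#2); searched ##.##/...## to 12
suppose H passes — search the same position with V to move:
pass> [##.##/...##] V move#1: V02:-1/#####/..###*
pass> [#####/..###] H move#2: H10:+1/#####/#####*
pass> [#####/#####] end (terminal -1, V#3); searched ##.##/...## to 12
for H: play +1, pass +1

zugzwang(##.##/...##, H) = False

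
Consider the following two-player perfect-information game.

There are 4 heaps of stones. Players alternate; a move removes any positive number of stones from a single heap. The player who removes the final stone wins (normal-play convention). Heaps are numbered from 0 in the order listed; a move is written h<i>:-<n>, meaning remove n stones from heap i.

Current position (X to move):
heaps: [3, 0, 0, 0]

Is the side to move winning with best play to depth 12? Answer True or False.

X winning at [(3,0,0,0)]: True

ply 1, X at (3,0,0,0) | h0:-1=-1→(2,0,0,0); h0:-2=-1→(1,0,0,0); h0:-3=+1→(0,0,0,0)*
ply 2: (0,0,0,0) is terminal -1 (O); from (3,0,0,0) depth 12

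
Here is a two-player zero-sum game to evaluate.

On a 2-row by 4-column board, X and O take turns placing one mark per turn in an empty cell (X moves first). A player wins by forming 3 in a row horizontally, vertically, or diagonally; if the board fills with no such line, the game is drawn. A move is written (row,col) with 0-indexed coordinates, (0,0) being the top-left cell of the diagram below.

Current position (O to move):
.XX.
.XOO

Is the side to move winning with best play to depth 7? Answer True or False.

O winning at [.XX./.XOO]: False

p1 O@[.XX./.XOO]: (0,0)[OXX./.XOO]-1* (0,3)[.XXO/.XOO]-1 (1,0)[.XX./OXOO]-1
p2 X@[OXX./.XOO]: (0,3)[OXXX/.XOO]+1* (1,0)[OXX./XXOO]+0
p3 O@[OXXX/.XOO] terminal -1; root [.XX./.XOO] d7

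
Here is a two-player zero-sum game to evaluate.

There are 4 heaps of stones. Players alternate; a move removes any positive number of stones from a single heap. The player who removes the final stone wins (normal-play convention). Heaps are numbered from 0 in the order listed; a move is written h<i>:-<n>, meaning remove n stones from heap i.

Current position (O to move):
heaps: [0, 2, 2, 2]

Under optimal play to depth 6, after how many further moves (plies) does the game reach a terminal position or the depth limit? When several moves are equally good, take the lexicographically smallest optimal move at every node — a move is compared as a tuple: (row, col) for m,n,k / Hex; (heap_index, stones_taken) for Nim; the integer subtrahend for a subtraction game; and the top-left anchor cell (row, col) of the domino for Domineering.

PV length from [(0,2,2,2)]: 5 plies

[(0,2,2,2)] O move#1: h1:-1:-1/(0,1,2,2), h1:-2:+1/(0,0,2,2)*, h2:-1:-1/(0,2,1,2), h2:-2:+1/(0,2,0,2), h3:-1:-1/(0,2,2,1), h3:-2:+1/(0,2,2,0)
[(0,0,2,2)] X move#2: h2:-1:-1/(0,0,1,2)*, h2:-2:-1/(0,0,0,2), h3:-1:-1/(0,0,2,1), h3:-2:-1/(0,0,2,0)
[(0,0,1,2)] O move#3: h2:-1:-1/(0,0,0,2), h3:-1:+1/(0,0,1,1)*, h3:-2:-1/(0,0,1,0)
[(0,0,1,1)] X move#4: h2:-1:-1/(0,0,0,1)*, h3:-1:-1/(0,0,1,0)
[(0,0,0,1)] O move#5: h3:-1:+1/(0,0,0,0)*
[(0,0,0,0)] end (terminal -1, X#6); searched (0,2,2,2) to 6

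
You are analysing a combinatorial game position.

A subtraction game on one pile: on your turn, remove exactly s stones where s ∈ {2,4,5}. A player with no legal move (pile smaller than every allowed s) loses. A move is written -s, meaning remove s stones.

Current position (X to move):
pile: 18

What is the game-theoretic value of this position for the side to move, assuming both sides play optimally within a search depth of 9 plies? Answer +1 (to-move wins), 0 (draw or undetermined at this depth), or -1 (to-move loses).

value(18, X) = +1

[18] X move#1: -2:-1/16, -4:+1/14*, -5:-1/13
[14] O move#2: -2:-1/12*, -4:-1/10, -5:-1/9
[12] X move#3: -2:-1/10, -4:+1/8*, -5:+1/7
[8] O move#4: -2:-1/6*, -4:-1/4, -5:-1/3
[6] X move#5: -2:-1/4, -4:-1/2, -5:+1/1*
[1] end (terminal -1, O#6); searched 18 to 9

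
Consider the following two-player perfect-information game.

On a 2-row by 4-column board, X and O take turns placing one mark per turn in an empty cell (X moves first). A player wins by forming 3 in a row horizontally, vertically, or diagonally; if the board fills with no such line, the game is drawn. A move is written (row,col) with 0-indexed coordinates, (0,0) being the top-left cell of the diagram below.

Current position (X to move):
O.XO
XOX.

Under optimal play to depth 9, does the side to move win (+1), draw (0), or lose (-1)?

[O.XO/XOX.] X move#1: (0,1):+0/OXXO/XOX.*, (1,3):+0/O.XO/XOXX
[OXXO/XOX.] O move#2: (1,3):+0/OXXO/XOXO*
[OXXO/XOXO] end (terminal +0, X#3); searched O.XO/XOX. to 9

value(O.XO/XOX., X) = 0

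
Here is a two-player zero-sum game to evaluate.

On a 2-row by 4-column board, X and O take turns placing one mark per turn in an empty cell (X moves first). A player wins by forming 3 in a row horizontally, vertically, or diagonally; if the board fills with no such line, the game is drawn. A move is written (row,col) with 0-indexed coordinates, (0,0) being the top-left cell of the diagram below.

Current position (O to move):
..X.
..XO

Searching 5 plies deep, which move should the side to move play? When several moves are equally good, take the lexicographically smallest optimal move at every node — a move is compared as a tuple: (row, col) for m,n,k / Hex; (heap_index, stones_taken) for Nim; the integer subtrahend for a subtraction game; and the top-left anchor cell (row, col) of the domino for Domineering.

O's best at [..X./..XO]: (0,0)

p1 O@[..X./..XO]: (0,0)[O.X./..XO]+0* (0,1)[.OX./..XO]+0 (0,3)[..XO/..XO]+0 (1,0)[..X./O.XO]-1 (1,1)[..X./.OXO]-1
p2 X@[O.X./..XO]: (0,1)[OXX./..XO]+0* (0,3)[O.XX/..XO]+0 (1,0)[O.X./X.XO]+0 (1,1)[O.X./.XXO]+0
p3 O@[OXX./..XO]: (0,3)[OXXO/..XO]+0* (1,0)[OXX./O.XO]-1 (1,1)[OXX./.OXO]-1
p4 X@[OXXO/..XO]: (1,0)[OXXO/X.XO]+0* (1,1)[OXXO/.XXO]+0
p5 O@[OXXO/X.XO]: (1,1)[OXXO/XOXO]+0*
p6 X@[OXXO/XOXO] terminal +0; root [..X./..XO] d5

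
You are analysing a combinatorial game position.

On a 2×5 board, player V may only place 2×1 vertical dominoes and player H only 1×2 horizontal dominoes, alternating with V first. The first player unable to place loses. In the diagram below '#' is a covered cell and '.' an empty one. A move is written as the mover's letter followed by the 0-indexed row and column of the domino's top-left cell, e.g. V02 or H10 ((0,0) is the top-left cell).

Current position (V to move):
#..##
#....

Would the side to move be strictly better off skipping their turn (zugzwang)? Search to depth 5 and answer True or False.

zugzwang(#..##/#...., V) = False

p1 V@[#..##/#....]: V01[##.##/##...]-1 V02[#.###/#.#..]+1*
p2 H@[#.###/#.#..]: H13[#.###/#.###]-1*
p3 V@[#.###/#.###]: V01[#####/#####]+1*
p4 H@[#####/#####] terminal -1; root [#..##/#....] d5
suppose V passes — search the same position with H to move:
pass> p1 H@[#..##/#....]: H01[#####/#....]+1* H11[#..##/###..]+1 H12[#..##/#.##.]-1 H13[#..##/#..##]-1
pass> p2 V@[#####/#....] terminal -1; root [#..##/#....] d5
for V: play +1, pass -1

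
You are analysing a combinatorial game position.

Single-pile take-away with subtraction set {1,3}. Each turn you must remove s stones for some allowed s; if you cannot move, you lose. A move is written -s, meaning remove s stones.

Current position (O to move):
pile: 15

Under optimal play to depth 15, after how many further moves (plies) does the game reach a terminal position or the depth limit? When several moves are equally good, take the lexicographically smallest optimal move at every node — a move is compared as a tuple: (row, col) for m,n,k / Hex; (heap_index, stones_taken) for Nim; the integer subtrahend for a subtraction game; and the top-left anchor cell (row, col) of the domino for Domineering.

p1 O@[15]: -1[14]+1* -3[12]+1
p2 X@[14]: -1[13]-1* -3[11]-1
p3 O@[13]: -1[12]+1* -3[10]+1
p4 X@[12]: -1[11]-1* -3[9]-1
p5 O@[11]: -1[10]+1* -3[8]+1
p6 X@[10]: -1[9]-1* -3[7]-1
p7 O@[9]: -1[8]+1* -3[6]+1
p8 X@[8]: -1[7]-1* -3[5]-1
p9 O@[7]: -1[6]+1* -3[4]+1
p10 X@[6]: -1[5]-1* -3[3]-1
p11 O@[5]: -1[4]+1* -3[2]+1
p12 X@[4]: -1[3]-1* -3[1]-1
p13 O@[3]: -1[2]+1* -3[0]+1
p14 X@[2]: -1[1]-1*
p15 O@[1]: -1[0]+1*
p16 X@[0] terminal -1; root [15] d15

PV length from [15]: 15 plies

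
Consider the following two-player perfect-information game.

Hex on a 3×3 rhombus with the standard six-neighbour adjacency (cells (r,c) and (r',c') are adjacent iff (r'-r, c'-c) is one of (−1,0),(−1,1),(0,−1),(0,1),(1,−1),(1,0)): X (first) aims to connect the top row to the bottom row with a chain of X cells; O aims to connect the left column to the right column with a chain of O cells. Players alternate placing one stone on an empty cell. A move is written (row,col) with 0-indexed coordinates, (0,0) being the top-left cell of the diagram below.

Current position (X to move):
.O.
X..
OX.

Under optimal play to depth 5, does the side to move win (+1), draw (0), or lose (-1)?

value(.O./X../OX., X) = +1

p1 X@[.O./X../OX.]: (0,0)[XO./X../OX.]-1 (0,2)[.OX/X../OX.]+1* (1,1)[.O./XX./OX.]+1 (1,2)[.O./X.X/OX.]-1 (2,2)[.O./X../OXX]-1
p2 O@[.OX/X../OX.]: (0,0)[OOX/X../OX.]-1* (1,1)[.OX/XO./OX.]-1 (1,2)[.OX/X.O/OX.]-1 (2,2)[.OX/X../OXO]-1
p3 X@[OOX/X../OX.]: (1,1)[OOX/XX./OX.]+1* (1,2)[OOX/X.X/OX.]+1 (2,2)[OOX/X../OXX]+1
p4 O@[OOX/XX./OX.] terminal -1; root [.O./X../OX.] d5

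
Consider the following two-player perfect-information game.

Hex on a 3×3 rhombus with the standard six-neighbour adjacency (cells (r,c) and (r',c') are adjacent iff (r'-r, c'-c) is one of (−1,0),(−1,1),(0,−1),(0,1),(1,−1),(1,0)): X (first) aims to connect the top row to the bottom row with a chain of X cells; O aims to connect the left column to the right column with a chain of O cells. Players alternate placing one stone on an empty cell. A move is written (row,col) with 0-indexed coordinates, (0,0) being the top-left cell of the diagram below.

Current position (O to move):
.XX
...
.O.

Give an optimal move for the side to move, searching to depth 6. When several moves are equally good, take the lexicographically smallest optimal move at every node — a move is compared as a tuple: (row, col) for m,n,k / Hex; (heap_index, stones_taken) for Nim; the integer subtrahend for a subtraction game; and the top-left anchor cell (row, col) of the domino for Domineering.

[.XX/.../.O.] O move#1: (0,0):-1/OXX/.../.O., (1,0):+1/.XX/O../.O.*, (1,1):+1/.XX/.O./.O., (1,2):-1/.XX/..O/.O., (2,0):+1/.XX/.../OO., (2,2):-1/.XX/.../.OO
[.XX/O../.O.] X move#2: (0,0):-1/XXX/O../.O.*, (1,1):-1/.XX/OX./.O., (1,2):-1/.XX/O.X/.O., (2,0):-1/.XX/O../XO., (2,2):-1/.XX/O../.OX
[XXX/O../.O.] O move#3: (1,1):+1/XXX/OO./.O.*, (1,2):+1/XXX/O.O/.O., (2,0):+1/XXX/O../OO., (2,2):+1/XXX/O../.OO
[XXX/OO./.O.] X move#4: (1,2):-1/XXX/OOX/.O.*, (2,0):-1/XXX/OO./XO., (2,2):-1/XXX/OO./.OX
[XXX/OOX/.O.] O move#5: (2,0):-1/XXX/OOX/OO., (2,2):+1/XXX/OOX/.OO*
[XXX/OOX/.OO] end (terminal -1, X#6); searched .XX/.../.O. to 6

O's best at [.XX/.../.O.]: (1,0)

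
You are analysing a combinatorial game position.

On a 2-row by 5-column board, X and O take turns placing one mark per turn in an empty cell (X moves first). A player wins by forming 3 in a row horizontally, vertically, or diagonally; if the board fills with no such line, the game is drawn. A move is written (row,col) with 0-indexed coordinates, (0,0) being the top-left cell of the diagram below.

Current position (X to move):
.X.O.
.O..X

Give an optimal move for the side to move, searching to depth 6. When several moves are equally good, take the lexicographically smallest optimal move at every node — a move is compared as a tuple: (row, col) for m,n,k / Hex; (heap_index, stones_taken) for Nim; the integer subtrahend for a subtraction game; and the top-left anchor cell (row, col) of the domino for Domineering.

ply 1, X at .X.O./.O..X | (0,0)=-1→XX.O./.O..X; (0,2)=+0→.XXO./.O..X*; (0,4)=-1→.X.OX/.O..X; (1,0)=+0→.X.O./XO..X; (1,2)=+0→.X.O./.OX.X; (1,3)=+0→.X.O./.O.XX
ply 2, O at .XXO./.O..X | (0,0)=+0→OXXO./.O..X*; (0,4)=-1→.XXOO/.O..X; (1,0)=-1→.XXO./OO..X; (1,2)=-1→.XXO./.OO.X; (1,3)=-1→.XXO./.O.OX
ply 3, X at OXXO./.O..X | (0,4)=-1→OXXOX/.O..X; (1,0)=+0→OXXO./XO..X*; (1,2)=+0→OXXO./.OX.X; (1,3)=+0→OXXO./.O.XX
ply 4, O at OXXO./XO..X | (0,4)=+0→OXXOO/XO..X*; (1,2)=+0→OXXO./XOO.X; (1,3)=+0→OXXO./XO.OX
ply 5, X at OXXOO/XO..X | (1,2)=+0→OXXOO/XOX.X*; (1,3)=+0→OXXOO/XO.XX
ply 6, O at OXXOO/XOX.X | (1,3)=+0→OXXOO/XOXOX*
ply 7: OXXOO/XOXOX is terminal +0 (X); from .X.O./.O..X depth 6

X's best at [.X.O./.O..X]: (0,2)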